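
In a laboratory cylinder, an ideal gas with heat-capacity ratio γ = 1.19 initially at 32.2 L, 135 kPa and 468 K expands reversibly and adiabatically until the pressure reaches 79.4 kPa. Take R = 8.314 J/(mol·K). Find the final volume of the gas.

50.3 L

Adiabatic: T₂/T₁ = (P₂/P₁)^((γ−1)/γ) ⇒ T₂ = 468×(0.588)^0.160 = 430 K; V₂ = 50.3 L.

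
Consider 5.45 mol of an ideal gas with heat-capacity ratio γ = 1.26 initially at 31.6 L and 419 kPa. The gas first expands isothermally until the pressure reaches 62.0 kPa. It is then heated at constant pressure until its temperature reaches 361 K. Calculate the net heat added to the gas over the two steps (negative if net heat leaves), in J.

40400 J

T₁ = P₁V₁/(nR) = 419×31.6/(5.45×8.314) = 292 K.
Step 1 — Isothermal: T stays 292 K; PV = const ⇒ V₂ = 214 L, P₂ = 62.0 kPa.
ΔU = 0 (ideal gas, T constant).
W = nRT ln(V₂/V₁) = 5.45×8.314×292×ln(6.76) = 25300 J.
Q = ΔU + W = 25300 J.
State after step 1: P = 62.0 kPa, V = 214 L, T = 292 K.
Step 2 — Isobaric: P stays 62.0 kPa; V/T = const ⇒ T₂ = 361 K, V₂ = 264 L.
W = PΔV = 62.0×(264−214) kPa·L = 3120 J.
ΔU = nCvΔT = 5.45×32.0×(361−292) = 12000 J.
Q = ΔU + W = nCpΔT = 15100 J.
Net over both steps: W = 28400 J, Q = 40400 J, ΔU = 12000 J.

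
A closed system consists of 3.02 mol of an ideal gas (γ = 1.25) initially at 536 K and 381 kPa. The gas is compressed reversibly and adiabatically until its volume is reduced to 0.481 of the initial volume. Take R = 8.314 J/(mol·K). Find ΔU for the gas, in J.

10800 J

V₁ = nRT₁/P₁ = 3.02×8.314×536/381 = 35.3 L.
Adiabatic: TV^(γ−1) = const ⇒ T₂ = 536×(2.08)^0.250 = 644 K; PV^γ = const ⇒ P₂ = 951 kPa.
For an ideal gas ΔU = nCvΔT with Cv = R/(γ−1) = 33.3 J/(mol·K).
ΔU = 3.02×33.3×(644−536) = 10800 J.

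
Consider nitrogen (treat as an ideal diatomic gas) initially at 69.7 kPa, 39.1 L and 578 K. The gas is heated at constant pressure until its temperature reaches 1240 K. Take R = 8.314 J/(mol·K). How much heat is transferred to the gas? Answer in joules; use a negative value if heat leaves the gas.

10900 J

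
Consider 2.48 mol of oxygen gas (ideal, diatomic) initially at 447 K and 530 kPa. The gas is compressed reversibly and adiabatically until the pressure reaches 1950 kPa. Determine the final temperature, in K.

V₁ = nRT₁/P₁ = 2.48×8.314×447/530 = 17.4 L.
Adiabatic: T₂/T₁ = (P₂/P₁)^((γ−1)/γ) ⇒ T₂ = 447×(3.68)^0.286 = 649 K; V₂ = 6.86 L.

649 K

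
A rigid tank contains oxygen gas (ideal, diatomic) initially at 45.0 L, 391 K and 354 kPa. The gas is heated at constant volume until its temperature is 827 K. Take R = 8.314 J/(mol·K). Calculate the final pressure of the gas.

Isochoric: V stays 45.0 L; P/T = const ⇒ T₂ = 827 K, P₂ = 749 kPa.

749 kPa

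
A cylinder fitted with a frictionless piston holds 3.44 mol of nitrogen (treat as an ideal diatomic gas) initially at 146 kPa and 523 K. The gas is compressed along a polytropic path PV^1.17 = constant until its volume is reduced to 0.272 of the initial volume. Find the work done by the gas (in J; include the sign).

V₁ = nRT₁/P₁ = 3.44×8.314×523/146 = 102 L.
Polytropic n=1.17: T₂ = T₁(V₁/V₂)^(n−1) = 523×(3.68)^0.17 = 653 K; P₂ = P₁(V₁/V₂)^n = 670 kPa.
W = (P₁V₁−P₂V₂)/(n−1) = (146×102−670×27.9)/0.17 = -21800 J.

-21800 J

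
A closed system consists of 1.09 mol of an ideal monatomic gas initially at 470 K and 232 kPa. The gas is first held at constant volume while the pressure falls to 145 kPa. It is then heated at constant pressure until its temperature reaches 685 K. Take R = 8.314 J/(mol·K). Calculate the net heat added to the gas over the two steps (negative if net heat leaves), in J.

6470 J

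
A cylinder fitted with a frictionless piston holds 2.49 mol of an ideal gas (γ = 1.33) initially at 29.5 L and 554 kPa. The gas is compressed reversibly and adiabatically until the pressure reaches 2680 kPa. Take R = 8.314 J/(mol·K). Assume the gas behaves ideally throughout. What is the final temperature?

1170 K

T₁ = P₁V₁/(nR) = 554×29.5/(2.49×8.314) = 789 K.
Adiabatic: T₂/T₁ = (P₂/P₁)^((γ−1)/γ) ⇒ T₂ = 789×(4.84)^0.248 = 1170 K; V₂ = 9.02 L.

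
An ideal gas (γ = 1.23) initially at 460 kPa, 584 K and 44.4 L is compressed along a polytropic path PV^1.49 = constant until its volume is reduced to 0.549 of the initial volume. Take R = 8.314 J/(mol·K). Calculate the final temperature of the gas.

Polytropic n=1.49: T₂ = T₁(V₁/V₂)^(n−1) = 584×(1.82)^0.49 = 783 K; P₂ = P₁(V₁/V₂)^n = 1120 kPa.

783 K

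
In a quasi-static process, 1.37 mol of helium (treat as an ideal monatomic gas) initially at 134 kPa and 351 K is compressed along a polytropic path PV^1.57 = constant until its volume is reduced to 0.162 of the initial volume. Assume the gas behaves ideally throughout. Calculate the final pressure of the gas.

V₁ = nRT₁/P₁ = 1.37×8.314×351/134 = 29.8 L.
Polytropic n=1.57: T₂ = T₁(V₁/V₂)^(n−1) = 351×(6.17)^0.57 = 991 K; P₂ = P₁(V₁/V₂)^n = 2330 kPa.

2330 kPa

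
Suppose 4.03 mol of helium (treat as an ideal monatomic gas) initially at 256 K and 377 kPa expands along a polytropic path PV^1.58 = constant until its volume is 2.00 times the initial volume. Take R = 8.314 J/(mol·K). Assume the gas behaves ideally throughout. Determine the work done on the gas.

-4900 J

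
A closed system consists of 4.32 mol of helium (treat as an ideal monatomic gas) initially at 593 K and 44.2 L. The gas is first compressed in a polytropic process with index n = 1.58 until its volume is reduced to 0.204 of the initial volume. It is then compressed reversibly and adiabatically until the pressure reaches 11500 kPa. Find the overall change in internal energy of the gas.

72700 J

P₁ = nRT₁/V₁ = 4.32×8.314×593/44.2 = 482 kPa.
Step 1 — Polytropic n=1.58: T₂ = T₁(V₁/V₂)^(n−1) = 593×(4.90)^0.58 = 1490 K; P₂ = P₁(V₁/V₂)^n = 5940 kPa.
W = (P₁V₁−P₂V₂)/(n−1) = (482×44.2−5940×9.02)/0.58 = -55600 J.
ΔU = nCvΔT = 4.32×12.5×(1490−593) = 48400 J.
Q = ΔU + W = -7230 J.
State after step 1: P = 5940 kPa, V = 9.02 L, T = 1490 K.
Step 2 — Adiabatic: T₂/T₁ = (P₂/P₁)^((γ−1)/γ) ⇒ T₂ = 1490×(1.94)^0.400 = 1940 K; V₂ = 6.07 L.
ΔU = nCvΔT = 4.32×12.5×(1940−1490) = 24300 J.
Q = 0 for an adiabatic process, so W = −ΔU = -24300 J.
Net over both steps: W = -79900 J, Q = -7230 J, ΔU = 72700 J.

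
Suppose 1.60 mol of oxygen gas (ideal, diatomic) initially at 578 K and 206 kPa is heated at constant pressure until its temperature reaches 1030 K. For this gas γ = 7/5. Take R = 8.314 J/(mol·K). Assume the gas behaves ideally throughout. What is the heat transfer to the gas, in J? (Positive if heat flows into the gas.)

V₁ = nRT₁/P₁ = 1.60×8.314×578/206 = 37.3 L.
Isobaric: P stays 206 kPa; V/T = const ⇒ T₂ = 1030 K, V₂ = 66.5 L.
W = PΔV = 206×(66.5−37.3) kPa·L = 6010 J.
ΔU = nCvΔT = 1.60×20.8×(1030−578) = 15000 J.
Q = ΔU + W = nCpΔT = 21000 J.

21000 J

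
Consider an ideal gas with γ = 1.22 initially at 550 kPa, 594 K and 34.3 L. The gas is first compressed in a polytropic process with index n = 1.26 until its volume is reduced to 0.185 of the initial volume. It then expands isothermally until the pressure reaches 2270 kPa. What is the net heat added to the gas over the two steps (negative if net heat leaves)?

n = P₁V₁/(RT₁) = 550×34.3/(8.314×594) = 3.82 mol.
Step 1 — Polytropic n=1.26: T₂ = T₁(V₁/V₂)^(n−1) = 594×(5.41)^0.26 = 921 K; P₂ = P₁(V₁/V₂)^n = 4610 kPa.
W = (P₁V₁−P₂V₂)/(n−1) = (550×34.3−4610×6.35)/0.26 = -40000 J.
ΔU = nCvΔT = 3.82×37.8×(921−594) = 47200 J.
Q = ΔU + W = 7270 J.
State after step 1: P = 4610 kPa, V = 6.35 L, T = 921 K.
Step 2 — Isothermal: T stays 921 K; PV = const ⇒ V₂ = 12.9 L, P₂ = 2270 kPa.
ΔU = 0 (ideal gas, T constant).
W = nRT ln(V₂/V₁) = 3.82×8.314×921×ln(2.03) = 20700 J.
Q = ΔU + W = 20700 J.
Net over both steps: W = -19200 J, Q = 28000 J, ΔU = 47200 J.

28000 J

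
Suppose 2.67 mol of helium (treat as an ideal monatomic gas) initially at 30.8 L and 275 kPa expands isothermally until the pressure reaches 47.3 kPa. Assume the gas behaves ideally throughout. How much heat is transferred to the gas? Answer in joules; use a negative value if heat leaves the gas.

14900 J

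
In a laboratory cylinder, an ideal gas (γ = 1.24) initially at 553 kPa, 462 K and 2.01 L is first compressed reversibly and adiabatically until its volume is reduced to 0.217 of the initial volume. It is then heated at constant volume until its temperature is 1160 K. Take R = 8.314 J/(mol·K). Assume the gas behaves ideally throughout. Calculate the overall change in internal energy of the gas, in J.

7000 J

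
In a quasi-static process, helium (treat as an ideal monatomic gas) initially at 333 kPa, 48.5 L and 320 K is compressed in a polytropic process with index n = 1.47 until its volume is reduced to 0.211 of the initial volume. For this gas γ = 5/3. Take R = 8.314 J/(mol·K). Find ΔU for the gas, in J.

n = P₁V₁/(RT₁) = 333×48.5/(8.314×320) = 6.07 mol.
Polytropic n=1.47: T₂ = T₁(V₁/V₂)^(n−1) = 320×(4.74)^0.47 = 665 K; P₂ = P₁(V₁/V₂)^n = 3280 kPa.
For an ideal gas ΔU = nCvΔT with Cv = (3/2)R = 12.5 J/(mol·K).
ΔU = 6.07×12.5×(665−320) = 26100 J.

26100 J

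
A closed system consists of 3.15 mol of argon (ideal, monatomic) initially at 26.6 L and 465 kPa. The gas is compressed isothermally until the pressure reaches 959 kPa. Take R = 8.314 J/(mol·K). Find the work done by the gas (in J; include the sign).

-8950 J

T₁ = P₁V₁/(nR) = 465×26.6/(3.15×8.314) = 472 K.
Isothermal: T stays 472 K; PV = const ⇒ V₂ = 12.9 L, P₂ = 959 kPa.
W = nRT ln(V₂/V₁) = 3.15×8.314×472×ln(0.485) = -8950 J.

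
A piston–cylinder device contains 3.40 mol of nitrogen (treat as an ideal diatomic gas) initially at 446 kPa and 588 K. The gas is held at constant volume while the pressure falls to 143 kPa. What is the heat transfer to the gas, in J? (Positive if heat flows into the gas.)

V₁ = nRT₁/P₁ = 3.40×8.314×588/446 = 37.3 L.
Isochoric: V stays 37.3 L; P/T = const ⇒ T₂ = 189 K, P₂ = 143 kPa.
W = 0 (no volume change).
ΔU = nCvΔT = 3.40×20.8×(189−588) = -28200 J.
Q = ΔU = -28200 J.

-28200 J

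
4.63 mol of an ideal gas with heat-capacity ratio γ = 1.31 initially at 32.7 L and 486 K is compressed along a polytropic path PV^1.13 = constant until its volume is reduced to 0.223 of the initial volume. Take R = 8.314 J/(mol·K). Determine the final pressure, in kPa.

3120 kPa

P₁ = nRT₁/V₁ = 4.63×8.314×486/32.7 = 572 kPa.
Polytropic n=1.13: T₂ = T₁(V₁/V₂)^(n−1) = 486×(4.48)^0.13 = 591 K; P₂ = P₁(V₁/V₂)^n = 3120 kPa.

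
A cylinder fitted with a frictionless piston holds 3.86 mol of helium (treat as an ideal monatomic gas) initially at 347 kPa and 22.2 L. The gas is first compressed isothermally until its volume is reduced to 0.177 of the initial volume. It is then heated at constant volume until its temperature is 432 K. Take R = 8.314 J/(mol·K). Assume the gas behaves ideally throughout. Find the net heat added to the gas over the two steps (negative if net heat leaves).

-4100 J

T₁ = P₁V₁/(nR) = 347×22.2/(3.86×8.314) = 240 K.
Step 1 — Isothermal: T stays 240 K; PV = const ⇒ V₂ = 3.93 L, P₂ = 1960 kPa.
ΔU = 0 (ideal gas, T constant).
W = nRT ln(V₂/V₁) = 3.86×8.314×240×ln(0.177) = -13300 J.
Q = ΔU + W = -13300 J.
State after step 1: P = 1960 kPa, V = 3.93 L, T = 240 K.
Step 2 — Isochoric: V stays 3.93 L; P/T = const ⇒ T₂ = 432 K, P₂ = 3530 kPa.
W = 0 (no volume change).
ΔU = nCvΔT = 3.86×12.5×(432−240) = 9240 J.
Q = ΔU = 9240 J.
Net over both steps: W = -13300 J, Q = -4100 J, ΔU = 9240 J.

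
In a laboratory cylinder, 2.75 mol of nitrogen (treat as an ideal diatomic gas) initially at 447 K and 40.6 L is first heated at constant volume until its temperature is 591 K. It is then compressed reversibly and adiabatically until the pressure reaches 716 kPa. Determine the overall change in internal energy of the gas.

16500 J

P₁ = nRT₁/V₁ = 2.75×8.314×447/40.6 = 252 kPa.
Step 1 — Isochoric: V stays 40.6 L; P/T = const ⇒ T₂ = 591 K, P₂ = 333 kPa.
W = 0 (no volume change).
ΔU = nCvΔT = 2.75×20.8×(591−447) = 8230 J.
Q = ΔU = 8230 J.
State after step 1: P = 333 kPa, V = 40.6 L, T = 591 K.
Step 2 — Adiabatic: T₂/T₁ = (P₂/P₁)^((γ−1)/γ) ⇒ T₂ = 591×(2.15)^0.286 = 736 K; V₂ = 23.5 L.
ΔU = nCvΔT = 2.75×20.8×(736−591) = 8270 J.
Q = 0 for an adiabatic process, so W = −ΔU = -8270 J.
Net over both steps: W = -8270 J, Q = 8230 J, ΔU = 16500 J.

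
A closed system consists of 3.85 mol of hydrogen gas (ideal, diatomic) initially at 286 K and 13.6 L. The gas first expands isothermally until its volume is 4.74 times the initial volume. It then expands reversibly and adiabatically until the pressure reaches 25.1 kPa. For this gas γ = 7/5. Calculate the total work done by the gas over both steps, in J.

23200 J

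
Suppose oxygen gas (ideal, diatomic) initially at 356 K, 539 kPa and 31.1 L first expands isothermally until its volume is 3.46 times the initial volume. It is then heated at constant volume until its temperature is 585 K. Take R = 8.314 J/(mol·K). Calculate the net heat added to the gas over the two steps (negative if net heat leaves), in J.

47800 J

n = P₁V₁/(RT₁) = 539×31.1/(8.314×356) = 5.66 mol.
Step 1 — Isothermal: T stays 356 K; PV = const ⇒ V₂ = 108 L, P₂ = 156 kPa.
ΔU = 0 (ideal gas, T constant).
W = nRT ln(V₂/V₁) = 5.66×8.314×356×ln(3.46) = 20800 J.
Q = ΔU + W = 20800 J.
State after step 1: P = 156 kPa, V = 108 L, T = 356 K.
Step 2 — Isochoric: V stays 108 L; P/T = const ⇒ T₂ = 585 K, P₂ = 256 kPa.
W = 0 (no volume change).
ΔU = nCvΔT = 5.66×20.8×(585−356) = 27000 J.
Q = ΔU = 27000 J.
Net over both steps: W = 20800 J, Q = 47800 J, ΔU = 27000 J.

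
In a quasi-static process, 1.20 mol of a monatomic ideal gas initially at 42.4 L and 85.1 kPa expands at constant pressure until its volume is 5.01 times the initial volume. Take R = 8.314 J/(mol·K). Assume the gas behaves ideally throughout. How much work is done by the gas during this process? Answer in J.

T₁ = P₁V₁/(nR) = 85.1×42.4/(1.20×8.314) = 362 K.
Isobaric: P stays 85.1 kPa; V/T = const ⇒ T₂ = 1810 K, V₂ = 212 L.
W = PΔV = 85.1×(212−42.4) kPa·L = 14500 J.

14500 J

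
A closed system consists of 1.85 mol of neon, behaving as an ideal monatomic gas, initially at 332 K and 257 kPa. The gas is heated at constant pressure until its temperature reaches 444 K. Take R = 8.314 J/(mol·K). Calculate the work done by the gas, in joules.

V₁ = nRT₁/P₁ = 1.85×8.314×332/257 = 19.9 L.
Isobaric: P stays 257 kPa; V/T = const ⇒ T₂ = 444 K, V₂ = 26.6 L.
W = PΔV = 257×(26.6−19.9) kPa·L = 1720 J.

1720 J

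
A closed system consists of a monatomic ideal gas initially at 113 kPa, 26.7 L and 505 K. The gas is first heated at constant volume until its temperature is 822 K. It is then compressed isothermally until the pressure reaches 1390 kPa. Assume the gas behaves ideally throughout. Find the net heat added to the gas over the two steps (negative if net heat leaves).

-7090 J

n = P₁V₁/(RT₁) = 113×26.7/(8.314×505) = 0.719 mol.
Step 1 — Isochoric: V stays 26.7 L; P/T = const ⇒ T₂ = 822 K, P₂ = 184 kPa.
W = 0 (no volume change).
ΔU = nCvΔT = 0.719×12.5×(822−505) = 2840 J.
Q = ΔU = 2840 J.
State after step 1: P = 184 kPa, V = 26.7 L, T = 822 K.
Step 2 — Isothermal: T stays 822 K; PV = const ⇒ V₂ = 3.53 L, P₂ = 1390 kPa.
ΔU = 0 (ideal gas, T constant).
W = nRT ln(V₂/V₁) = 0.719×8.314×822×ln(0.132) = -9930 J.
Q = ΔU + W = -9930 J.
Net over both steps: W = -9930 J, Q = -7090 J, ΔU = 2840 J.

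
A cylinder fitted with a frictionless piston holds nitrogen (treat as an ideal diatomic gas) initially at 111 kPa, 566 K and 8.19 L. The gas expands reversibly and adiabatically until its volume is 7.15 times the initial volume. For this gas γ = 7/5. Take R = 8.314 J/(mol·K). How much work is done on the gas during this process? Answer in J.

-1240 J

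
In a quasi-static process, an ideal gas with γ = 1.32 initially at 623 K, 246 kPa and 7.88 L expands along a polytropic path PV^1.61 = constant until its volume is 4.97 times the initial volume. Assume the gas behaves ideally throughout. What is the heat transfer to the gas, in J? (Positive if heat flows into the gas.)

-1800 J

n = P₁V₁/(RT₁) = 246×7.88/(8.314×623) = 0.374 mol.
Polytropic n=1.61: T₂ = T₁(V₁/V₂)^(n−1) = 623×(0.201)^0.61 = 234 K; P₂ = P₁(V₁/V₂)^n = 18.6 kPa.
W = (P₁V₁−P₂V₂)/(n−1) = (246×7.88−18.6×39.2)/0.61 = 1980 J.
ΔU = nCvΔT = 0.374×26.0×(234−623) = -3780 J.
Q = ΔU + W = -1800 J.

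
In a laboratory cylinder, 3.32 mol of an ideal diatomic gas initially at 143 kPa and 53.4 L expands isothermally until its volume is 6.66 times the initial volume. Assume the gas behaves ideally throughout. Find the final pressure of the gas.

21.5 kPa

T₁ = P₁V₁/(nR) = 143×53.4/(3.32×8.314) = 277 K.
Isothermal: T stays 277 K; PV = const ⇒ V₂ = 356 L, P₂ = 21.5 kPa.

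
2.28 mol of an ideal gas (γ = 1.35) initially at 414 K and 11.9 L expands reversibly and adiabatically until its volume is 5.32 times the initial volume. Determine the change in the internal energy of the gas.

-9930 J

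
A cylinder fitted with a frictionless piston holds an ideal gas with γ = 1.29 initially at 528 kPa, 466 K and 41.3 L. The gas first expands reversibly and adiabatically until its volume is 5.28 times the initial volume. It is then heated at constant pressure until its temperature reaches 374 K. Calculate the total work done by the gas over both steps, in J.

32800 J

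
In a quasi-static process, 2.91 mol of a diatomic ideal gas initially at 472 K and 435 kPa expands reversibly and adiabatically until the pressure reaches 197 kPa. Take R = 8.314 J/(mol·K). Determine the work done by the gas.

V₁ = nRT₁/P₁ = 2.91×8.314×472/435 = 26.3 L.
Adiabatic: T₂/T₁ = (P₂/P₁)^((γ−1)/γ) ⇒ T₂ = 472×(0.453)^0.286 = 376 K; V₂ = 46.2 L.
ΔU = nCvΔT = 2.91×20.8×(376−472) = -5780 J.
Q = 0 for an adiabatic process, so W = −ΔU = 5780 J.

5780 J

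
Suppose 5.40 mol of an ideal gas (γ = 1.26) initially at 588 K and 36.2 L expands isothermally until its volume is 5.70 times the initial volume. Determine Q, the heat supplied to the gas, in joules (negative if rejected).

45900 J

P₁ = nRT₁/V₁ = 5.40×8.314×588/36.2 = 729 kPa.
Isothermal: T stays 588 K; PV = const ⇒ V₂ = 206 L, P₂ = 128 kPa.
ΔU = 0 (ideal gas, T constant).
W = nRT ln(V₂/V₁) = 5.40×8.314×588×ln(5.70) = 45900 J.
Q = ΔU + W = 45900 J.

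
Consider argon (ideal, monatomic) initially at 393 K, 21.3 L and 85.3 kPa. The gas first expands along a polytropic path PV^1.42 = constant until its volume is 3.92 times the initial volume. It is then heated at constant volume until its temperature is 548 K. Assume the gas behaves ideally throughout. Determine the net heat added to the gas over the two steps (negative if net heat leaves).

n = P₁V₁/(RT₁) = 85.3×21.3/(8.314×393) = 0.556 mol.
Step 1 — Polytropic n=1.42: T₂ = T₁(V₁/V₂)^(n−1) = 393×(0.255)^0.42 = 221 K; P₂ = P₁(V₁/V₂)^n = 12.3 kPa.
W = (P₁V₁−P₂V₂)/(n−1) = (85.3×21.3−12.3×83.5)/0.42 = 1890 J.
ΔU = nCvΔT = 0.556×12.5×(221−393) = -1190 J.
Q = ΔU + W = 699 J.
State after step 1: P = 12.3 kPa, V = 83.5 L, T = 221 K.
Step 2 — Isochoric: V stays 83.5 L; P/T = const ⇒ T₂ = 548 K, P₂ = 30.3 kPa.
W = 0 (no volume change).
ΔU = nCvΔT = 0.556×12.5×(548−221) = 2260 J.
Q = ΔU = 2260 J.
Net over both steps: W = 1890 J, Q = 2960 J, ΔU = 1070 J.

2960 J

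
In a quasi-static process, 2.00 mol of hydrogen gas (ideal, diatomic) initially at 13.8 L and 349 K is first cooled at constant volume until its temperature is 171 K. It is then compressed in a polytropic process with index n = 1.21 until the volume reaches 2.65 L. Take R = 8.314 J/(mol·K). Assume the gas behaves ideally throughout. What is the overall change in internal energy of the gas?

-4460 J

P₁ = nRT₁/V₁ = 2.00×8.314×349/13.8 = 421 kPa.
Step 1 — Isochoric: V stays 13.8 L; P/T = const ⇒ T₂ = 171 K, P₂ = 206 kPa.
W = 0 (no volume change).
ΔU = nCvΔT = 2.00×20.8×(171−349) = -7400 J.
Q = ΔU = -7400 J.
State after step 1: P = 206 kPa, V = 13.8 L, T = 171 K.
Step 2 — Polytropic n=1.21: T₂ = T₁(V₁/V₂)^(n−1) = 171×(5.21)^0.21 = 242 K; P₂ = P₁(V₁/V₂)^n = 1520 kPa.
W = (P₁V₁−P₂V₂)/(n−1) = (206×13.8−1520×2.65)/0.21 = -5610 J.
ΔU = nCvΔT = 2.00×20.8×(242−171) = 2940 J.
Q = ΔU + W = -2660 J.
Net over both steps: W = -5610 J, Q = -10100 J, ΔU = -4460 J.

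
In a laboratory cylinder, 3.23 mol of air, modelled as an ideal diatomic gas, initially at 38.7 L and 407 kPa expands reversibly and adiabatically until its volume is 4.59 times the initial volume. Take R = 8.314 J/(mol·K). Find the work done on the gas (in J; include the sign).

T₁ = P₁V₁/(nR) = 407×38.7/(3.23×8.314) = 587 K.
Adiabatic: TV^(γ−1) = const ⇒ T₂ = 587×(0.218)^0.400 = 319 K; PV^γ = const ⇒ P₂ = 48.2 kPa.
ΔU = nCvΔT = 3.23×20.8×(319−587) = -18000 J.
Q = 0 for an adiabatic process, so W = −ΔU = 18000 J.
Work done on the gas = −W_by = -18000 J.

-18000 J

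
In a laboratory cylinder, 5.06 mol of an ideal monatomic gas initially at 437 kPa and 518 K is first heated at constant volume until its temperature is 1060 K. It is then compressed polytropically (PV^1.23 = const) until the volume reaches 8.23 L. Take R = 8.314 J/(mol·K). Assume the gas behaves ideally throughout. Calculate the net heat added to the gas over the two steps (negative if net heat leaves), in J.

-31000 J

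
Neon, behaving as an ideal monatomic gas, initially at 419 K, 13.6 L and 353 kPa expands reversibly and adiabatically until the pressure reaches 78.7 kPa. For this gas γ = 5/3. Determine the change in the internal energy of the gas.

-3250 J

n = P₁V₁/(RT₁) = 353×13.6/(8.314×419) = 1.38 mol.
Adiabatic: T₂/T₁ = (P₂/P₁)^((γ−1)/γ) ⇒ T₂ = 419×(0.223)^0.400 = 230 K; V₂ = 33.5 L.
For an ideal gas ΔU = nCvΔT with Cv = (3/2)R = 12.5 J/(mol·K).
ΔU = 1.38×12.5×(230−419) = -3250 J.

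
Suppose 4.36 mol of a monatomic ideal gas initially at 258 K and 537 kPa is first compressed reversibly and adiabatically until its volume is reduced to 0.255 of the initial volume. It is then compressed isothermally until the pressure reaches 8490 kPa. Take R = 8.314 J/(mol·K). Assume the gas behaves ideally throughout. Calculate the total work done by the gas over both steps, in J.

-32100 J

V₁ = nRT₁/P₁ = 4.36×8.314×258/537 = 17.4 L.
Step 1 — Adiabatic: TV^(γ−1) = const ⇒ T₂ = 258×(3.92)^0.667 = 642 K; PV^γ = const ⇒ P₂ = 5240 kPa.
ΔU = nCvΔT = 4.36×12.5×(642−258) = 20900 J.
Q = 0 for an adiabatic process, so W = −ΔU = -20900 J.
State after step 1: P = 5240 kPa, V = 4.44 L, T = 642 K.
Step 2 — Isothermal: T stays 642 K; PV = const ⇒ V₂ = 2.74 L, P₂ = 8490 kPa.
ΔU = 0 (ideal gas, T constant).
W = nRT ln(V₂/V₁) = 4.36×8.314×642×ln(0.617) = -11200 J.
Q = ΔU + W = -11200 J.
Net over both steps: W = -32100 J, Q = -11200 J, ΔU = 20900 J.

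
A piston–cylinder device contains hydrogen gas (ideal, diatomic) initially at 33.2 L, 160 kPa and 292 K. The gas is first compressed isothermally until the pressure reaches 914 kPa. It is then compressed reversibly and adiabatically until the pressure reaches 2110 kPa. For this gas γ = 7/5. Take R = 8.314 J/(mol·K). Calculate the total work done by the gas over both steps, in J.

n = P₁V₁/(RT₁) = 160×33.2/(8.314×292) = 2.19 mol.
Step 1 — Isothermal: T stays 292 K; PV = const ⇒ V₂ = 5.81 L, P₂ = 914 kPa.
ΔU = 0 (ideal gas, T constant).
W = nRT ln(V₂/V₁) = 2.19×8.314×292×ln(0.175) = -9260 J.
Q = ΔU + W = -9260 J.
State after step 1: P = 914 kPa, V = 5.81 L, T = 292 K.
Step 2 — Adiabatic: T₂/T₁ = (P₂/P₁)^((γ−1)/γ) ⇒ T₂ = 292×(2.31)^0.286 = 371 K; V₂ = 3.20 L.
ΔU = nCvΔT = 2.19×20.8×(371−292) = 3590 J.
Q = 0 for an adiabatic process, so W = −ΔU = -3590 J.
Net over both steps: W = -12800 J, Q = -9260 J, ΔU = 3590 J.

-12800 J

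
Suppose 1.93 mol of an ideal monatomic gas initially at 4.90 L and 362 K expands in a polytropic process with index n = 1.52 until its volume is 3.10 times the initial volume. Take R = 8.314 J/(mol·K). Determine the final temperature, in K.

P₁ = nRT₁/V₁ = 1.93×8.314×362/4.90 = 1190 kPa.
Polytropic n=1.52: T₂ = T₁(V₁/V₂)^(n−1) = 362×(0.323)^0.52 = 201 K; P₂ = P₁(V₁/V₂)^n = 212 kPa.

201 K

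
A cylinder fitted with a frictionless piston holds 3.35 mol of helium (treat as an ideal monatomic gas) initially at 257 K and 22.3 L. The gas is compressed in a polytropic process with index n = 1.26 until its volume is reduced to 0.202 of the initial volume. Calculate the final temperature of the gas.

P₁ = nRT₁/V₁ = 3.35×8.314×257/22.3 = 321 kPa.
Polytropic n=1.26: T₂ = T₁(V₁/V₂)^(n−1) = 257×(4.95)^0.26 = 390 K; P₂ = P₁(V₁/V₂)^n = 2410 kPa.

390 K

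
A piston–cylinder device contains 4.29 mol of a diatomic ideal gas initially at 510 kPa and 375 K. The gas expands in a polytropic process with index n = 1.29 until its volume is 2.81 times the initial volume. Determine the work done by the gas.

11900 J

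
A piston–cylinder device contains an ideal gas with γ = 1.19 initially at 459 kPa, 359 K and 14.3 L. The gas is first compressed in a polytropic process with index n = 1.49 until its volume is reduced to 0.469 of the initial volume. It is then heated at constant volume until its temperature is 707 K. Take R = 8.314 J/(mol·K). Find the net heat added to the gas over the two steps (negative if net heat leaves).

27500 J

n = P₁V₁/(RT₁) = 459×14.3/(8.314×359) = 2.20 mol.
Step 1 — Polytropic n=1.49: T₂ = T₁(V₁/V₂)^(n−1) = 359×(2.13)^0.49 = 520 K; P₂ = P₁(V₁/V₂)^n = 1420 kPa.
W = (P₁V₁−P₂V₂)/(n−1) = (459×14.3−1420×6.71)/0.49 = -6020 J.
ΔU = nCvΔT = 2.20×43.8×(520−359) = 15500 J.
Q = ΔU + W = 9500 J.
State after step 1: P = 1420 kPa, V = 6.71 L, T = 520 K.
Step 2 — Isochoric: V stays 6.71 L; P/T = const ⇒ T₂ = 707 K, P₂ = 1930 kPa.
W = 0 (no volume change).
ΔU = nCvΔT = 2.20×43.8×(707−520) = 18000 J.
Q = ΔU = 18000 J.
Net over both steps: W = -6020 J, Q = 27500 J, ΔU = 33500 J.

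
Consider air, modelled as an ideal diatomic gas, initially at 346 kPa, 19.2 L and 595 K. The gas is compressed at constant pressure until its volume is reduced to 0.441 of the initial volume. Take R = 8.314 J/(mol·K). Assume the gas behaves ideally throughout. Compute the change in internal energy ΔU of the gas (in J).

-9280 J

n = P₁V₁/(RT₁) = 346×19.2/(8.314×595) = 1.34 mol.
Isobaric: P stays 346 kPa; V/T = const ⇒ T₂ = 262 K, V₂ = 8.47 L.
For an ideal gas ΔU = nCvΔT with Cv = (5/2)R = 20.8 J/(mol·K).
ΔU = 1.34×20.8×(262−595) = -9280 J.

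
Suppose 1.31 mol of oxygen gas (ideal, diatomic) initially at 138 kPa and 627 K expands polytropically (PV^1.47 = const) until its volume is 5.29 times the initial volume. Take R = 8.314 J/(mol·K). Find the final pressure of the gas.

V₁ = nRT₁/P₁ = 1.31×8.314×627/138 = 49.5 L.
Polytropic n=1.47: T₂ = T₁(V₁/V₂)^(n−1) = 627×(0.189)^0.47 = 287 K; P₂ = P₁(V₁/V₂)^n = 11.9 kPa.

11.9 kPa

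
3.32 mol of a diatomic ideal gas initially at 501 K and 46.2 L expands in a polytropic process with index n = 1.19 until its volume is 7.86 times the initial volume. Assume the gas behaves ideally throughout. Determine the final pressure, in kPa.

P₁ = nRT₁/V₁ = 3.32×8.314×501/46.2 = 299 kPa.
Polytropic n=1.19: T₂ = T₁(V₁/V₂)^(n−1) = 501×(0.127)^0.19 = 339 K; P₂ = P₁(V₁/V₂)^n = 25.7 kPa.

25.7 kPa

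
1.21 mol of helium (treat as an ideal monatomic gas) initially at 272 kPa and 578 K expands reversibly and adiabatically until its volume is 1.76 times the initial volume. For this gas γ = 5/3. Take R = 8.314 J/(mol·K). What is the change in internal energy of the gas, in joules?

-2740 J

V₁ = nRT₁/P₁ = 1.21×8.314×578/272 = 21.4 L.
Adiabatic: TV^(γ−1) = const ⇒ T₂ = 578×(0.568)^0.667 = 397 K; PV^γ = const ⇒ P₂ = 106 kPa.
For an ideal gas ΔU = nCvΔT with Cv = (3/2)R = 12.5 J/(mol·K).
ΔU = 1.21×12.5×(397−578) = -2740 J.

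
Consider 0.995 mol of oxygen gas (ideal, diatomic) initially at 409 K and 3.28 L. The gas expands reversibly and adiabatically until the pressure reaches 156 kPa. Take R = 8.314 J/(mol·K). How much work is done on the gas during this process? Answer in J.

-3530 J

P₁ = nRT₁/V₁ = 0.995×8.314×409/3.28 = 1030 kPa.
Adiabatic: T₂/T₁ = (P₂/P₁)^((γ−1)/γ) ⇒ T₂ = 409×(0.151)^0.286 = 238 K; V₂ = 12.6 L.
ΔU = nCvΔT = 0.995×20.8×(238−409) = -3530 J.
Q = 0 for an adiabatic process, so W = −ΔU = 3530 J.
Work done on the gas = −W_by = -3530 J.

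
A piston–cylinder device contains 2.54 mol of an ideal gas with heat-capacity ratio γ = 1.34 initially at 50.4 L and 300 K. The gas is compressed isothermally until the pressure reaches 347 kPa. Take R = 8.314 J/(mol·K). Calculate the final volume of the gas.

18.3 L

P₁ = nRT₁/V₁ = 2.54×8.314×300/50.4 = 126 kPa.
Isothermal: T stays 300 K; PV = const ⇒ V₂ = 18.3 L, P₂ = 347 kPa.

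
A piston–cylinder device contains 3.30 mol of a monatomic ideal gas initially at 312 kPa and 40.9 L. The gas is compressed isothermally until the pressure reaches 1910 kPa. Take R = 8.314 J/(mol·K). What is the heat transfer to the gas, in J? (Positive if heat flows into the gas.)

-23100 J

T₁ = P₁V₁/(nR) = 312×40.9/(3.30×8.314) = 465 K.
Isothermal: T stays 465 K; PV = const ⇒ V₂ = 6.68 L, P₂ = 1910 kPa.
ΔU = 0 (ideal gas, T constant).
W = nRT ln(V₂/V₁) = 3.30×8.314×465×ln(0.163) = -23100 J.
Q = ΔU + W = -23100 J.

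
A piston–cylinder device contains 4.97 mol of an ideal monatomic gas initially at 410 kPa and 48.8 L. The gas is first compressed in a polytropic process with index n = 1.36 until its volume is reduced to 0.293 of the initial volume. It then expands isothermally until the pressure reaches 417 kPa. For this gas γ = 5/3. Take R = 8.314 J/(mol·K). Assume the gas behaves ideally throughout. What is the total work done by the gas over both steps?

20600 J

T₁ = P₁V₁/(nR) = 410×48.8/(4.97×8.314) = 484 K.
Step 1 — Polytropic n=1.36: T₂ = T₁(V₁/V₂)^(n−1) = 484×(3.41)^0.36 = 753 K; P₂ = P₁(V₁/V₂)^n = 2180 kPa.
W = (P₁V₁−P₂V₂)/(n−1) = (410×48.8−2180×14.3)/0.36 = -30900 J.
ΔU = nCvΔT = 4.97×12.5×(753−484) = 16700 J.
Q = ΔU + W = -14200 J.
State after step 1: P = 2180 kPa, V = 14.3 L, T = 753 K.
Step 2 — Isothermal: T stays 753 K; PV = const ⇒ V₂ = 74.6 L, P₂ = 417 kPa.
ΔU = 0 (ideal gas, T constant).
W = nRT ln(V₂/V₁) = 4.97×8.314×753×ln(5.22) = 51400 J.
Q = ΔU + W = 51400 J.
Net over both steps: W = 20600 J, Q = 37200 J, ΔU = 16700 J.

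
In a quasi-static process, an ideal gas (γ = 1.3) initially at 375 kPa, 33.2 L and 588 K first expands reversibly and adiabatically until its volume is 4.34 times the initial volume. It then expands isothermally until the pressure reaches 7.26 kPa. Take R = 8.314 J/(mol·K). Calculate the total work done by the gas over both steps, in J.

31100 J

n = P₁V₁/(RT₁) = 375×33.2/(8.314×588) = 2.55 mol.
Step 1 — Adiabatic: TV^(γ−1) = const ⇒ T₂ = 588×(0.230)^0.300 = 379 K; PV^γ = const ⇒ P₂ = 55.6 kPa.
ΔU = nCvΔT = 2.55×27.7×(379−588) = -14800 J.
Q = 0 for an adiabatic process, so W = −ΔU = 14800 J.
State after step 1: P = 55.6 kPa, V = 144 L, T = 379 K.
Step 2 — Isothermal: T stays 379 K; PV = const ⇒ V₂ = 1100 L, P₂ = 7.26 kPa.
ΔU = 0 (ideal gas, T constant).
W = nRT ln(V₂/V₁) = 2.55×8.314×379×ln(7.66) = 16300 J.
Q = ΔU + W = 16300 J.
Net over both steps: W = 31100 J, Q = 16300 J, ΔU = -14800 J.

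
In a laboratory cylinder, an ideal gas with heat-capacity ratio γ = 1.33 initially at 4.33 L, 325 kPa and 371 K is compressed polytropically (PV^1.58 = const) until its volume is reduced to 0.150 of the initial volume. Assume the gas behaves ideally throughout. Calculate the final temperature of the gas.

1110 K

Polytropic n=1.58: T₂ = T₁(V₁/V₂)^(n−1) = 371×(6.67)^0.58 = 1110 K; P₂ = P₁(V₁/V₂)^n = 6510 kPa.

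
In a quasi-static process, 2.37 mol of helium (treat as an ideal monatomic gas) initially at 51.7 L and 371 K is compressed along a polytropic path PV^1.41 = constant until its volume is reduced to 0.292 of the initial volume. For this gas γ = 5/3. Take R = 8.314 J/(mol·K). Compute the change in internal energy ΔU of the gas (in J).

7200 J

P₁ = nRT₁/V₁ = 2.37×8.314×371/51.7 = 141 kPa.
Polytropic n=1.41: T₂ = T₁(V₁/V₂)^(n−1) = 371×(3.42)^0.41 = 615 K; P₂ = P₁(V₁/V₂)^n = 802 kPa.
For an ideal gas ΔU = nCvΔT with Cv = (3/2)R = 12.5 J/(mol·K).
ΔU = 2.37×12.5×(615−371) = 7200 J.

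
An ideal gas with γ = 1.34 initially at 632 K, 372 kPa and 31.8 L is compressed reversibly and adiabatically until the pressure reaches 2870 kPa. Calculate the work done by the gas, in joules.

n = P₁V₁/(RT₁) = 372×31.8/(8.314×632) = 2.25 mol.
Adiabatic: T₂/T₁ = (P₂/P₁)^((γ−1)/γ) ⇒ T₂ = 632×(7.72)^0.254 = 1060 K; V₂ = 6.92 L.
ΔU = nCvΔT = 2.25×24.5×(1060−632) = 23600 J.
Q = 0 for an adiabatic process, so W = −ΔU = -23600 J.

-23600 J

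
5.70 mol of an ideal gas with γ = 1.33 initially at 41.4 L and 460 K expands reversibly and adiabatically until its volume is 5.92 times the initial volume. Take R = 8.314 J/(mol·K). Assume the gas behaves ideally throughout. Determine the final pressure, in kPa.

P₁ = nRT₁/V₁ = 5.70×8.314×460/41.4 = 527 kPa.
Adiabatic: TV^(γ−1) = const ⇒ T₂ = 460×(0.169)^0.330 = 256 K; PV^γ = const ⇒ P₂ = 49.5 kPa.

49.5 kPa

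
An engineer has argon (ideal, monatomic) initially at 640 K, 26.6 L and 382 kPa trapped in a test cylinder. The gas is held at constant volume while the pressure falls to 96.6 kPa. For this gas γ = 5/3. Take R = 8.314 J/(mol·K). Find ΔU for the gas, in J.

n = P₁V₁/(RT₁) = 382×26.6/(8.314×640) = 1.91 mol.
Isochoric: V stays 26.6 L; P/T = const ⇒ T₂ = 162 K, P₂ = 96.6 kPa.
For an ideal gas ΔU = nCvΔT with Cv = (3/2)R = 12.5 J/(mol·K).
ΔU = 1.91×12.5×(162−640) = -11400 J.

-11400 J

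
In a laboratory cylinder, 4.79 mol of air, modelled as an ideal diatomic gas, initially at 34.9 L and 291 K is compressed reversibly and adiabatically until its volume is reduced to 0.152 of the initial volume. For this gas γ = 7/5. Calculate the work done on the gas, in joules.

32600 J

P₁ = nRT₁/V₁ = 4.79×8.314×291/34.9 = 332 kPa.
Adiabatic: TV^(γ−1) = const ⇒ T₂ = 291×(6.58)^0.400 = 618 K; PV^γ = const ⇒ P₂ = 4640 kPa.
ΔU = nCvΔT = 4.79×20.8×(618−291) = 32600 J.
Q = 0 for an adiabatic process, so W = −ΔU = -32600 J.
Work done on the gas = −W_by = 32600 J.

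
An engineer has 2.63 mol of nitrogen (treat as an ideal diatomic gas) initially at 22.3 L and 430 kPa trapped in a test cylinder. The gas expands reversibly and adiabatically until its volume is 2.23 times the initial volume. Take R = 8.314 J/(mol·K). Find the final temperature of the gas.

318 K

T₁ = P₁V₁/(nR) = 430×22.3/(2.63×8.314) = 439 K.
Adiabatic: TV^(γ−1) = const ⇒ T₂ = 439×(0.448)^0.400 = 318 K; PV^γ = const ⇒ P₂ = 140 kPa.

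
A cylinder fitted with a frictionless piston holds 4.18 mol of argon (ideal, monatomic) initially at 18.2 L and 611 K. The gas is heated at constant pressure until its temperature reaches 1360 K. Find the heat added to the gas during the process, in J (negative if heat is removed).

P₁ = nRT₁/V₁ = 4.18×8.314×611/18.2 = 1170 kPa.
Isobaric: P stays 1170 kPa; V/T = const ⇒ T₂ = 1360 K, V₂ = 40.5 L.
W = PΔV = 1170×(40.5−18.2) kPa·L = 26000 J.
ΔU = nCvΔT = 4.18×12.5×(1360−611) = 39000 J.
Q = ΔU + W = nCpΔT = 65100 J.

65100 J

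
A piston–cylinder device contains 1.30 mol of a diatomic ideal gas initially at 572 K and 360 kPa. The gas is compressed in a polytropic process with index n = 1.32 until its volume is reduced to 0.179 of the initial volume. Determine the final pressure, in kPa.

V₁ = nRT₁/P₁ = 1.30×8.314×572/360 = 17.2 L.
Polytropic n=1.32: T₂ = T₁(V₁/V₂)^(n−1) = 572×(5.59)^0.32 = 992 K; P₂ = P₁(V₁/V₂)^n = 3490 kPa.

3490 kPa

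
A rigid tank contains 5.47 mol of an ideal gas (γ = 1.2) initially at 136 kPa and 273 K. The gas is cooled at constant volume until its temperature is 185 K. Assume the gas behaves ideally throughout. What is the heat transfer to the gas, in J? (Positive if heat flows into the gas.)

V₁ = nRT₁/P₁ = 5.47×8.314×273/136 = 91.3 L.
Isochoric: V stays 91.3 L; P/T = const ⇒ T₂ = 185 K, P₂ = 92.2 kPa.
W = 0 (no volume change).
ΔU = nCvΔT = 5.47×41.6×(185−273) = -20000 J.
Q = ΔU = -20000 J.

-20000 J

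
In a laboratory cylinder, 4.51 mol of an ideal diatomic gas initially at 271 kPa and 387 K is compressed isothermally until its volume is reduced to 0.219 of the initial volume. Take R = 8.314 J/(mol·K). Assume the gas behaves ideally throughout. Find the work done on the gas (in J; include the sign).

V₁ = nRT₁/P₁ = 4.51×8.314×387/271 = 53.5 L.
Isothermal: T stays 387 K; PV = const ⇒ V₂ = 11.7 L, P₂ = 1240 kPa.
W = nRT ln(V₂/V₁) = 4.51×8.314×387×ln(0.219) = -22000 J.
Work done on the gas = −W_by = 22000 J.

22000 J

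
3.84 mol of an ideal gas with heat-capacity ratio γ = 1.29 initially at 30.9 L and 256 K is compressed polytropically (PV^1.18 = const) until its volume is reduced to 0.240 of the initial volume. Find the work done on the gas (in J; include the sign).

13300 J

P₁ = nRT₁/V₁ = 3.84×8.314×256/30.9 = 264 kPa.
Polytropic n=1.18: T₂ = T₁(V₁/V₂)^(n−1) = 256×(4.17)^0.18 = 331 K; P₂ = P₁(V₁/V₂)^n = 1420 kPa.
W = (P₁V₁−P₂V₂)/(n−1) = (264×30.9−1420×7.42)/0.18 = -13300 J.
Work done on the gas = −W_by = 13300 J.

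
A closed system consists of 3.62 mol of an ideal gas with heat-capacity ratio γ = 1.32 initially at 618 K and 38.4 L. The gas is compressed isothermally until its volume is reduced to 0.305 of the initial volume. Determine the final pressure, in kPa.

P₁ = nRT₁/V₁ = 3.62×8.314×618/38.4 = 484 kPa.
Isothermal: T stays 618 K; PV = const ⇒ V₂ = 11.7 L, P₂ = 1590 kPa.

1590 kPa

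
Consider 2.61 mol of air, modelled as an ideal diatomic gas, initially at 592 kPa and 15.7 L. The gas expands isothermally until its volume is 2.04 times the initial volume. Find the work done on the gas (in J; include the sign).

-6630 J

T₁ = P₁V₁/(nR) = 592×15.7/(2.61×8.314) = 428 K.
Isothermal: T stays 428 K; PV = const ⇒ V₂ = 32.0 L, P₂ = 290 kPa.
W = nRT ln(V₂/V₁) = 2.61×8.314×428×ln(2.04) = 6630 J.
Work done on the gas = −W_by = -6630 J.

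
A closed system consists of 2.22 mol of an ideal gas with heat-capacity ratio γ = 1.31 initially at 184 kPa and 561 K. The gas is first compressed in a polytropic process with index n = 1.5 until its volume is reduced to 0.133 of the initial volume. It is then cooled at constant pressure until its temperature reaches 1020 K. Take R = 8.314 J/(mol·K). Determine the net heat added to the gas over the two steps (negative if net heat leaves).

V₁ = nRT₁/P₁ = 2.22×8.314×561/184 = 56.3 L.
Step 1 — Polytropic n=1.5: T₂ = T₁(V₁/V₂)^(n−1) = 561×(7.52)^0.50 = 1540 K; P₂ = P₁(V₁/V₂)^n = 3790 kPa.
W = (P₁V₁−P₂V₂)/(n−1) = (184×56.3−3790×7.48)/0.50 = -36100 J.
ΔU = nCvΔT = 2.22×26.8×(1540−561) = 58200 J.
Q = ΔU + W = 22100 J.
State after step 1: P = 3790 kPa, V = 7.48 L, T = 1540 K.
Step 2 — Isobaric: P stays 3790 kPa; V/T = const ⇒ T₂ = 1020 K, V₂ = 4.96 L.
W = PΔV = 3790×(4.96−7.48) kPa·L = -9570 J.
ΔU = nCvΔT = 2.22×26.8×(1020−1540) = -30900 J.
Q = ΔU + W = nCpΔT = -40400 J.
Net over both steps: W = -45600 J, Q = -18300 J, ΔU = 27300 J.

-18300 J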